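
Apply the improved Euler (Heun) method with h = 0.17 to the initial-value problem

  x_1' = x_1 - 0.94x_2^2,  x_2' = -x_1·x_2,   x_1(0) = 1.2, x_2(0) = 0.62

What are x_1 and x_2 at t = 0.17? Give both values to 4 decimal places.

Heun on (x_1,x_2): k1 = f(t_n, state_n); k2 = f(t_n + h, state_n + h·k1); state_{n+1} = state_n + (h/2)·(k1 + k2).
0.000000: (1.200000, 0.620000)
  k1 = (0.838664, -0.744000)
  predictor → (1.342573, 0.493520)
  k2 = (1.113625, -0.662587)
  → (1.365945, 0.500440)
(x_1(0.17), x_2(0.17)) ≈ (1.3659, 0.5004)

1.3659, 0.5004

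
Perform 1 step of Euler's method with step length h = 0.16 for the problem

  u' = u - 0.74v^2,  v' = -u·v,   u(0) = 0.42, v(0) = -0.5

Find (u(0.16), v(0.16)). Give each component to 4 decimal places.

Euler on (u,v): u_{n+1} = u_n + h·u', v_{n+1} = v_n + h·v'.
0.000000: (0.420000, -0.500000); f=(0.235000, 0.210000) → (0.457600, -0.466400)
(u(0.16), v(0.16)) ≈ (0.4576, -0.4664)

0.4576, -0.4664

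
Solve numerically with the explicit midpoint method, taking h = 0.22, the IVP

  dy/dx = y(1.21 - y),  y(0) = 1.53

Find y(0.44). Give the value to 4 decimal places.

Midpoint: k1 = f(x_n, y_n); k2 = f(x_n + h/2, y_n + (h/2)·k1); y_{n+1} = y_n + h·k2.
x=0.000000, y=1.530000:
  k1 = f(0.000000, 1.530000) = -0.489600
  k2 = f(0.110000, 1.476144) = -0.392867
  y ← 1.530000 + 0.22·(-0.392867) = 1.443569
x=0.220000, y=1.443569:
  k1 = f(0.220000, 1.443569) = -0.337173
  k2 = f(0.330000, 1.406480) = -0.276346
  y ← 1.443569 + 0.22·(-0.276346) = 1.382773
y(0.44) ≈ 1.3828

1.3828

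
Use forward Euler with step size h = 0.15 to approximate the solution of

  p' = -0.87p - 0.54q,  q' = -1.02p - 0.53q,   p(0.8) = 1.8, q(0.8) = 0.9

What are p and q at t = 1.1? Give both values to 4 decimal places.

Euler on (p,q): p_{n+1} = p_n + h·p', q_{n+1} = q_n + h·q'.
0.800000: (1.800000, 0.900000); f=(-2.052000, -2.313000) → (1.492200, 0.553050)
0.950000: (1.492200, 0.553050); f=(-1.596861, -1.815160) → (1.252671, 0.280776)
(p(1.1), q(1.1)) ≈ (1.2527, 0.2808)

1.2527, 0.2808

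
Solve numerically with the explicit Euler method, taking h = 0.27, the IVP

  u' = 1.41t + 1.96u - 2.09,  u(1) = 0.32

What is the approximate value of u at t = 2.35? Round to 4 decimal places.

Euler: u_{n+1} = u_n + h·f(t_n, u_n).
t=1.000000, u=0.320000: f=-0.052800 → u ← 0.320000 + 0.27·(-0.052800) = 0.305744
t=1.270000, u=0.305744: f=0.299958 → u ← 0.305744 + 0.27·0.299958 = 0.386733
t=1.540000, u=0.386733: f=0.839396 → u ← 0.386733 + 0.27·0.839396 = 0.613370
t=1.810000, u=0.613370: f=1.664305 → u ← 0.613370 + 0.27·1.664305 = 1.062732
t=2.080000, u=1.062732: f=2.925755 → u ← 1.062732 + 0.27·2.925755 = 1.852686
u(2.35) ≈ 1.8527

1.8527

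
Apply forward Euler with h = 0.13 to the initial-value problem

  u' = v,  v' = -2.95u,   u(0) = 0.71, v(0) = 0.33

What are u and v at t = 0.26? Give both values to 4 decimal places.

0.7604, -0.2310

Euler on (u,v): u_{n+1} = u_n + h·u', v_{n+1} = v_n + h·v'.
0.000000: (0.710000, 0.330000); f=(0.330000, -2.094500) → (0.752900, 0.057715)
0.130000: (0.752900, 0.057715); f=(0.057715, -2.221055) → (0.760403, -0.231022)
(u(0.26), v(0.26)) ≈ (0.7604, -0.2310)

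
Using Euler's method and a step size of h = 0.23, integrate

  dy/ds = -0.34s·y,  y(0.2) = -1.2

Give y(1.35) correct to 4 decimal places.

Euler: y_{n+1} = y_n + h·f(s_n, y_n).
s=0.200000, y=-1.200000: f=0.081600 → y ← -1.200000 + 0.23·0.081600 = -1.181232
s=0.430000, y=-1.181232: f=0.172696 → y ← -1.181232 + 0.23·0.172696 = -1.141512
s=0.660000, y=-1.141512: f=0.256155 → y ← -1.141512 + 0.23·0.256155 = -1.082596
s=0.890000, y=-1.082596: f=0.327594 → y ← -1.082596 + 0.23·0.327594 = -1.007250
s=1.120000, y=-1.007250: f=0.383561 → y ← -1.007250 + 0.23·0.383561 = -0.919031
y(1.35) ≈ -0.9190

-0.9190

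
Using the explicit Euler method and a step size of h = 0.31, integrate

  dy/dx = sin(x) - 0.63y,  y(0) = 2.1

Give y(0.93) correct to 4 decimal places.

1.3505

Euler: y_{n+1} = y_n + h·f(x_n, y_n).
x=0.000000, y=2.100000: f=-1.323000 → y ← 2.100000 + 0.31·(-1.323000) = 1.689870
x=0.310000, y=1.689870: f=-0.759559 → y ← 1.689870 + 0.31·(-0.759559) = 1.454407
x=0.620000, y=1.454407: f=-0.335241 → y ← 1.454407 + 0.31·(-0.335241) = 1.350482
y(0.93) ≈ 1.3505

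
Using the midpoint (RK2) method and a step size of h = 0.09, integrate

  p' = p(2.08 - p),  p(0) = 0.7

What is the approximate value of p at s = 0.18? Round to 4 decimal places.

Midpoint: k1 = f(s_n, p_n); k2 = f(s_n + h/2, p_n + (h/2)·k1); p_{n+1} = p_n + h·k2.
s=0.000000, p=0.700000:
  k1 = f(0.000000, 0.700000) = 0.966000
  k2 = f(0.045000, 0.743470) = 0.993670
  p ← 0.700000 + 0.09·0.993670 = 0.789430
s=0.090000, p=0.789430:
  k1 = f(0.090000, 0.789430) = 1.018815
  k2 = f(0.135000, 0.835277) = 1.039688
  p ← 0.789430 + 0.09·1.039688 = 0.883002
p(0.18) ≈ 0.8830

0.8830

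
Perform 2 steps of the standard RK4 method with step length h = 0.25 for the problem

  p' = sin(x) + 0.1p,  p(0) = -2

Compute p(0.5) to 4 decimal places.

-1.9780

RK4: k1 = f(x_n, p_n); k2 = f(x_n + h/2, p_n + (h/2)·k1); k3 = f(x_n + h/2, p_n + (h/2)·k2); k4 = f(x_n + h, p_n + h·k3); p_{n+1} = p_n + (h/6)·(k1 + 2k2 + 2k3 + k4).
x=0.000000, p=-2.000000:
  k1 = f(0.000000, -2.000000) = -0.200000
  k2 = f(0.125000, -2.025000) = -0.077825
  k3 = f(0.125000, -2.009728) = -0.076298
  k4 = f(0.250000, -2.019075) = 0.045497
  p ← -2.000000 + (0.25/6)·(k1 + 2k2 + 2k3 + k4) = -2.019281
x=0.250000, p=-2.019281:
  k1 = f(0.250000, -2.019281) = 0.045476
  k2 = f(0.375000, -2.013597) = 0.164913
  k3 = f(0.375000, -1.998667) = 0.166406
  k4 = f(0.500000, -1.977680) = 0.281658
  p ← -2.019281 + (0.25/6)·(k1 + 2k2 + 2k3 + k4) = -1.978041
p(0.5) ≈ -1.9780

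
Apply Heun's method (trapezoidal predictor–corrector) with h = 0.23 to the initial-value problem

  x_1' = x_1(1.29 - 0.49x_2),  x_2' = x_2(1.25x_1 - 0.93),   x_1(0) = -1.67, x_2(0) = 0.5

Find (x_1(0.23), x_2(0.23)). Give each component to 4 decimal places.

-2.1601, 0.2646

Heun on (x_1,x_2): k1 = f(t_n, state_n); k2 = f(t_n + h, state_n + h·k1); state_{n+1} = state_n + (h/2)·(k1 + k2).
0.000000: (-1.670000, 0.500000)
  k1 = (-1.745150, -1.508750)
  predictor → (-2.071384, 0.152987)
  k2 = (-2.516807, -0.538398)
  → (-2.160125, 0.264578)
(x_1(0.23), x_2(0.23)) ≈ (-2.1601, 0.2646)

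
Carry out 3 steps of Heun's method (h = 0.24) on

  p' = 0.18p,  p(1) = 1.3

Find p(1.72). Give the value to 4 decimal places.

1.4798

Heun: k1 = f(t_n, p_n); k2 = f(t_n + h, p_n + h·k1); p_{n+1} = p_n + (h/2)·(k1 + k2).
t=1.000000, p=1.300000:
  k1 = f(1.000000, 1.300000) = 0.234000
  k2 = f(1.240000, 1.356160) = 0.244109
  p ← 1.300000 + (0.24/2)·(0.234000 + 0.244109) = 1.357373
t=1.240000, p=1.357373:
  k1 = f(1.240000, 1.357373) = 0.244327
  k2 = f(1.480000, 1.416012) = 0.254882
  p ← 1.357373 + (0.24/2)·(0.244327 + 0.254882) = 1.417278
t=1.480000, p=1.417278:
  k1 = f(1.480000, 1.417278) = 0.255110
  k2 = f(1.720000, 1.478505) = 0.266131
  p ← 1.417278 + (0.24/2)·(0.255110 + 0.266131) = 1.479827
p(1.72) ≈ 1.4798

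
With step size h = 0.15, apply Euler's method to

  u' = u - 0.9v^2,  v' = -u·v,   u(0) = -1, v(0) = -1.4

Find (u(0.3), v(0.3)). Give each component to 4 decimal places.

-1.9767, -1.9516

Euler on (u,v): u_{n+1} = u_n + h·u', v_{n+1} = v_n + h·v'.
0.000000: (-1.000000, -1.400000); f=(-2.764000, -1.400000) → (-1.414600, -1.610000)
0.150000: (-1.414600, -1.610000); f=(-3.747490, -2.277506) → (-1.976723, -1.951626)
(u(0.3), v(0.3)) ≈ (-1.9767, -1.9516)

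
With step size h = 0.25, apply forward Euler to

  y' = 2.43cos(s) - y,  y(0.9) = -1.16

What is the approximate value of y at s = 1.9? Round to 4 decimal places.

-0.0388

Euler: y_{n+1} = y_n + h·f(s_n, y_n).
s=0.900000, y=-1.160000: f=2.670512 → y ← -1.160000 + 0.25·2.670512 = -0.492372
s=1.150000, y=-0.492372: f=1.484996 → y ← -0.492372 + 0.25·1.484996 = -0.121123
s=1.400000, y=-0.121123: f=0.534143 → y ← -0.121123 + 0.25·0.534143 = 0.012413
s=1.650000, y=0.012413: f=-0.204677 → y ← 0.012413 + 0.25·(-0.204677) = -0.038756
y(1.9) ≈ -0.0388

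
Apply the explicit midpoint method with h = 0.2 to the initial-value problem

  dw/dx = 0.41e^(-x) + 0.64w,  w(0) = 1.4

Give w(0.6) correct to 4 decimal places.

2.2832

Midpoint: k1 = f(x_n, w_n); k2 = f(x_n + h/2, w_n + (h/2)·k1); w_{n+1} = w_n + h·k2.
x=0.000000, w=1.400000:
  k1 = f(0.000000, 1.400000) = 1.306000
  k2 = f(0.100000, 1.530600) = 1.350567
  w ← 1.400000 + 0.2·1.350567 = 1.670113
x=0.200000, w=1.670113:
  k1 = f(0.200000, 1.670113) = 1.404552
  k2 = f(0.300000, 1.810569) = 1.462499
  w ← 1.670113 + 0.2·1.462499 = 1.962613
x=0.400000, w=1.962613:
  k1 = f(0.400000, 1.962613) = 1.530904
  k2 = f(0.500000, 2.115704) = 1.602728
  w ← 1.962613 + 0.2·1.602728 = 2.283159
w(0.6) ≈ 2.2832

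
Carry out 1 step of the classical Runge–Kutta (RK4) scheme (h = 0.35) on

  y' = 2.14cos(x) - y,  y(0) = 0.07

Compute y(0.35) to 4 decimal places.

RK4: k1 = f(x_n, y_n); k2 = f(x_n + h/2, y_n + (h/2)·k1); k3 = f(x_n + h/2, y_n + (h/2)·k2); k4 = f(x_n + h, y_n + h·k3); y_{n+1} = y_n + (h/6)·(k1 + 2k2 + 2k3 + k4).
x=0.000000, y=0.070000:
  k1 = f(0.000000, 0.070000) = 2.070000
  k2 = f(0.175000, 0.432250) = 1.675065
  k3 = f(0.175000, 0.363136) = 1.744178
  k4 = f(0.350000, 0.680462) = 1.329795
  y ← 0.070000 + (0.35/6)·(k1 + 2k2 + 2k3 + k4) = 0.667233
y(0.35) ≈ 0.6672

0.6672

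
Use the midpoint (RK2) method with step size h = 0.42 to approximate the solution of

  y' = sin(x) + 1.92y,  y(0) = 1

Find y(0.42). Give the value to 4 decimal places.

Midpoint: k1 = f(x_n, y_n); k2 = f(x_n + h/2, y_n + (h/2)·k1); y_{n+1} = y_n + h·k2.
x=0.000000, y=1.000000:
  k1 = f(0.000000, 1.000000) = 1.920000
  k2 = f(0.210000, 1.403200) = 2.902604
  y ← 1.000000 + 0.42·2.902604 = 2.219094
y(0.42) ≈ 2.2191

2.2191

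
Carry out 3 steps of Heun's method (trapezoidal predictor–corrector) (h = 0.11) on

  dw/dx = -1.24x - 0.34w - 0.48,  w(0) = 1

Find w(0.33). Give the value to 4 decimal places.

Heun: k1 = f(x_n, w_n); k2 = f(x_n + h, w_n + h·k1); w_{n+1} = w_n + (h/2)·(k1 + k2).
x=0.000000, w=1.000000:
  k1 = f(0.000000, 1.000000) = -0.820000
  k2 = f(0.110000, 0.909800) = -0.925732
  w ← 1.000000 + (0.11/2)·(-0.820000 + (-0.925732)) = 0.903985
x=0.110000, w=0.903985:
  k1 = f(0.110000, 0.903985) = -0.923755
  k2 = f(0.220000, 0.802372) = -1.025606
  w ← 0.903985 + (0.11/2)·(-0.923755 + (-1.025606)) = 0.796770
x=0.220000, w=0.796770:
  k1 = f(0.220000, 0.796770) = -1.023702
  k2 = f(0.330000, 0.684163) = -1.121815
  w ← 0.796770 + (0.11/2)·(-1.023702 + (-1.121815)) = 0.678766
w(0.33) ≈ 0.6788

0.6788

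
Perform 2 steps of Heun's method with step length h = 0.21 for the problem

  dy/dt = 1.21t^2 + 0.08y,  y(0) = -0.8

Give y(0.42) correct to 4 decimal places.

-0.7935

Heun: k1 = f(t_n, y_n); k2 = f(t_n + h, y_n + h·k1); y_{n+1} = y_n + (h/2)·(k1 + k2).
t=0.000000, y=-0.800000:
  k1 = f(0.000000, -0.800000) = -0.064000
  k2 = f(0.210000, -0.813440) = -0.011714
  y ← -0.800000 + (0.21/2)·(-0.064000 + (-0.011714)) = -0.807950
t=0.210000, y=-0.807950:
  k1 = f(0.210000, -0.807950) = -0.011275
  k2 = f(0.420000, -0.810318) = 0.148619
  y ← -0.807950 + (0.21/2)·(-0.011275 + 0.148619) = -0.793529
y(0.42) ≈ -0.7935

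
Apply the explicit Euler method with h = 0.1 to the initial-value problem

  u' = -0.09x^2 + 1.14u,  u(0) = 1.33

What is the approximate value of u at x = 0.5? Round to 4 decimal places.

2.2789

Euler: u_{n+1} = u_n + h·f(x_n, u_n).
x=0.000000, u=1.330000: f=1.516200 → u ← 1.330000 + 0.1·1.516200 = 1.481620
x=0.100000, u=1.481620: f=1.688147 → u ← 1.481620 + 0.1·1.688147 = 1.650435
x=0.200000, u=1.650435: f=1.877896 → u ← 1.650435 + 0.1·1.877896 = 1.838224
x=0.300000, u=1.838224: f=2.087476 → u ← 1.838224 + 0.1·2.087476 = 2.046972
x=0.400000, u=2.046972: f=2.319148 → u ← 2.046972 + 0.1·2.319148 = 2.278887
u(0.5) ≈ 2.2789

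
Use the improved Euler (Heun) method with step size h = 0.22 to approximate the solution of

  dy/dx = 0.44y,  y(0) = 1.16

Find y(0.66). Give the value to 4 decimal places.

1.5502

Heun: k1 = f(x_n, y_n); k2 = f(x_n + h, y_n + h·k1); y_{n+1} = y_n + (h/2)·(k1 + k2).
x=0.000000, y=1.160000:
  k1 = f(0.000000, 1.160000) = 0.510400
  k2 = f(0.220000, 1.272288) = 0.559807
  y ← 1.160000 + (0.22/2)·(0.510400 + 0.559807) = 1.277723
x=0.220000, y=1.277723:
  k1 = f(0.220000, 1.277723) = 0.562198
  k2 = f(0.440000, 1.401406) = 0.616619
  y ← 1.277723 + (0.22/2)·(0.562198 + 0.616619) = 1.407393
x=0.440000, y=1.407393:
  k1 = f(0.440000, 1.407393) = 0.619253
  k2 = f(0.660000, 1.543628) = 0.679196
  y ← 1.407393 + (0.22/2)·(0.619253 + 0.679196) = 1.550222
y(0.66) ≈ 1.5502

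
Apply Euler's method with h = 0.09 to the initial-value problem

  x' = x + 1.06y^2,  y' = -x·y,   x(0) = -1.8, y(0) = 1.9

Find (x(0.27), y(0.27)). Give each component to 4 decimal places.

Euler on (x,y): x_{n+1} = x_n + h·x', y_{n+1} = y_n + h·y'.
0.000000: (-1.800000, 1.900000); f=(2.026600, 3.420000) → (-1.617606, 2.207800)
0.090000: (-1.617606, 2.207800); f=(3.549238, 3.571351) → (-1.298175, 2.529222)
0.180000: (-1.298175, 2.529222); f=(5.482605, 3.283371) → (-0.804740, 2.824725)
(x(0.27), y(0.27)) ≈ (-0.8047, 2.8247)

-0.8047, 2.8247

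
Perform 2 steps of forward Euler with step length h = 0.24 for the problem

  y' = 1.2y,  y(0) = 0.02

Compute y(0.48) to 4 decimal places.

Euler: y_{n+1} = y_n + h·f(s_n, y_n).
s=0.000000, y=0.020000: f=0.024000 → y ← 0.020000 + 0.24·0.024000 = 0.025760
s=0.240000, y=0.025760: f=0.030912 → y ← 0.025760 + 0.24·0.030912 = 0.033179
y(0.48) ≈ 0.0332

0.0332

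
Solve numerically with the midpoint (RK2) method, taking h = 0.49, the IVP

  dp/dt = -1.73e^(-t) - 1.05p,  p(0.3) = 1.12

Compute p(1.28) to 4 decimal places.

0.0215

Midpoint: k1 = f(t_n, p_n); k2 = f(t_n + h/2, p_n + (h/2)·k1); p_{n+1} = p_n + h·k2.
t=0.300000, p=1.120000:
  k1 = f(0.300000, 1.120000) = -2.457616
  k2 = f(0.545000, 0.517884) = -1.546905
  p ← 1.120000 + 0.49·(-1.546905) = 0.362017
t=0.790000, p=0.362017:
  k1 = f(0.790000, 0.362017) = -1.165269
  k2 = f(1.035000, 0.076526) = -0.694894
  p ← 0.362017 + 0.49·(-0.694894) = 0.021519
p(1.28) ≈ 0.0215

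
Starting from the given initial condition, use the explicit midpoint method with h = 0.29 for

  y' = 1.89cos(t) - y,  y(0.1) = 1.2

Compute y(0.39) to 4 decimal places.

Midpoint: k1 = f(t_n, y_n); k2 = f(t_n + h/2, y_n + (h/2)·k1); y_{n+1} = y_n + h·k2.
t=0.100000, y=1.200000:
  k1 = f(0.100000, 1.200000) = 0.680558
  k2 = f(0.245000, 1.298681) = 0.534879
  y ← 1.200000 + 0.29·0.534879 = 1.355115
y(0.39) ≈ 1.3551

1.3551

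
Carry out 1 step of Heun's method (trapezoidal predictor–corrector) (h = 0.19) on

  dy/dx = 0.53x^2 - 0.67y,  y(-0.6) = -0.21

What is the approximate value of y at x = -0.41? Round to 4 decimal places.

Heun: k1 = f(x_n, y_n); k2 = f(x_n + h, y_n + h·k1); y_{n+1} = y_n + (h/2)·(k1 + k2).
x=-0.600000, y=-0.210000:
  k1 = f(-0.600000, -0.210000) = 0.331500
  k2 = f(-0.410000, -0.147015) = 0.187593
  y ← -0.210000 + (0.19/2)·(0.331500 + 0.187593) = -0.160686
y(-0.41) ≈ -0.1607

-0.1607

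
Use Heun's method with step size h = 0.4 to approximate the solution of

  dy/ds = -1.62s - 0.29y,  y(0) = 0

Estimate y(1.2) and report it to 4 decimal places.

-1.0537

Heun: k1 = f(s_n, y_n); k2 = f(s_n + h, y_n + h·k1); y_{n+1} = y_n + (h/2)·(k1 + k2).
s=0.000000, y=0.000000:
  k1 = f(0.000000, 0.000000) = 0.000000
  k2 = f(0.400000, 0.000000) = -0.648000
  y ← 0.000000 + (0.4/2)·(0.000000 + (-0.648000)) = -0.129600
s=0.400000, y=-0.129600:
  k1 = f(0.400000, -0.129600) = -0.610416
  k2 = f(0.800000, -0.373766) = -1.187608
  y ← -0.129600 + (0.4/2)·(-0.610416 + (-1.187608)) = -0.489205
s=0.800000, y=-0.489205:
  k1 = f(0.800000, -0.489205) = -1.154131
  k2 = f(1.200000, -0.950857) = -1.668251
  y ← -0.489205 + (0.4/2)·(-1.154131 + (-1.668251)) = -1.053681
y(1.2) ≈ -1.0537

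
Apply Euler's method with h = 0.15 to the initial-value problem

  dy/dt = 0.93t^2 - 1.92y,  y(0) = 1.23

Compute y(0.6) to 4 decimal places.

Euler: y_{n+1} = y_n + h·f(t_n, y_n).
t=0.000000, y=1.230000: f=-2.361600 → y ← 1.230000 + 0.15·(-2.361600) = 0.875760
t=0.150000, y=0.875760: f=-1.660534 → y ← 0.875760 + 0.15·(-1.660534) = 0.626680
t=0.300000, y=0.626680: f=-1.119525 → y ← 0.626680 + 0.15·(-1.119525) = 0.458751
t=0.450000, y=0.458751: f=-0.692477 → y ← 0.458751 + 0.15·(-0.692477) = 0.354880
y(0.6) ≈ 0.3549

0.3549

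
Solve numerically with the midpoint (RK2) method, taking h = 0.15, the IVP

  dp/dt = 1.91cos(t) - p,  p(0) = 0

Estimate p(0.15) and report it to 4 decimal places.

Midpoint: k1 = f(t_n, p_n); k2 = f(t_n + h/2, p_n + (h/2)·k1); p_{n+1} = p_n + h·k2.
t=0.000000, p=0.000000:
  k1 = f(0.000000, 0.000000) = 1.910000
  k2 = f(0.075000, 0.143250) = 1.761381
  p ← 0.000000 + 0.15·1.761381 = 0.264207
p(0.15) ≈ 0.2642

0.2642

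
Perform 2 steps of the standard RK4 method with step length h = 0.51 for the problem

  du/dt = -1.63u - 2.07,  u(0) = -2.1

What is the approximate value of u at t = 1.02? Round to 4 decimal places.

RK4: k1 = f(t_n, u_n); k2 = f(t_n + h/2, u_n + (h/2)·k1); k3 = f(t_n + h/2, u_n + (h/2)·k2); k4 = f(t_n + h, u_n + h·k3); u_{n+1} = u_n + (h/6)·(k1 + 2k2 + 2k3 + k4).
t=0.000000, u=-2.100000:
  k1 = f(0.000000, -2.100000) = 1.353000
  k2 = f(0.255000, -1.754985) = 0.790626
  k3 = f(0.255000, -1.898390) = 1.024376
  k4 = f(0.510000, -1.577568) = 0.501436
  u ← -2.100000 + (0.51/6)·(k1 + 2k2 + 2k3 + k4) = -1.633823
t=0.510000, u=-1.633823:
  k1 = f(0.510000, -1.633823) = 0.593131
  k2 = f(0.765000, -1.482574) = 0.346596
  k3 = f(0.765000, -1.545441) = 0.449068
  k4 = f(1.020000, -1.404798) = 0.219820
  u ← -1.633823 + (0.51/6)·(k1 + 2k2 + 2k3 + k4) = -1.429459
u(1.02) ≈ -1.4295

-1.4295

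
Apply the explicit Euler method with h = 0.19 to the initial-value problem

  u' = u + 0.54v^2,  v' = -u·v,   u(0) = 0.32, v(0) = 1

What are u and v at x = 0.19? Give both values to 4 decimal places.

0.4834, 0.9392

Euler on (u,v): u_{n+1} = u_n + h·u', v_{n+1} = v_n + h·v'.
0.000000: (0.320000, 1.000000); f=(0.860000, -0.320000) → (0.483400, 0.939200)
(u(0.19), v(0.19)) ≈ (0.4834, 0.9392)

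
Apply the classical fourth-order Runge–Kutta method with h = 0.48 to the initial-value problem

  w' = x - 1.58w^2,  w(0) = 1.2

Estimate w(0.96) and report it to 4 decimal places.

RK4: k1 = f(x_n, w_n); k2 = f(x_n + h/2, w_n + (h/2)·k1); k3 = f(x_n + h/2, w_n + (h/2)·k2); k4 = f(x_n + h, w_n + h·k3); w_{n+1} = w_n + (h/6)·(k1 + 2k2 + 2k3 + k4).
x=0.000000, w=1.200000:
  k1 = f(0.000000, 1.200000) = -2.275200
  k2 = f(0.240000, 0.653952) = -0.435692
  k3 = f(0.240000, 1.095434) = -1.655961
  k4 = f(0.480000, 0.405139) = 0.220663
  w ← 1.200000 + (0.48/6)·(k1 + 2k2 + 2k3 + k4) = 0.700973
x=0.480000, w=0.700973:
  k1 = f(0.480000, 0.700973) = -0.296353
  k2 = f(0.720000, 0.629848) = 0.093201
  k3 = f(0.720000, 0.723341) = -0.106690
  k4 = f(0.960000, 0.649761) = 0.292941
  w ← 0.700973 + (0.48/6)·(k1 + 2k2 + 2k3 + k4) = 0.698541
w(0.96) ≈ 0.6985

0.6985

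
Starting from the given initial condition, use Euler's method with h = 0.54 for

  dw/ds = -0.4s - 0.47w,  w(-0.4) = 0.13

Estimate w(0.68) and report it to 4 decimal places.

0.1066

Euler: w_{n+1} = w_n + h·f(s_n, w_n).
s=-0.400000, w=0.130000: f=0.098900 → w ← 0.130000 + 0.54·0.098900 = 0.183406
s=0.140000, w=0.183406: f=-0.142201 → w ← 0.183406 + 0.54·(-0.142201) = 0.106618
w(0.68) ≈ 0.1066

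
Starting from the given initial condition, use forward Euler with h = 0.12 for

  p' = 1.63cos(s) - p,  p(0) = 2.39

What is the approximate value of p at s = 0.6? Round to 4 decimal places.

Euler: p_{n+1} = p_n + h·f(s_n, p_n).
s=0.000000, p=2.390000: f=-0.760000 → p ← 2.390000 + 0.12·(-0.760000) = 2.298800
s=0.120000, p=2.298800: f=-0.680522 → p ← 2.298800 + 0.12·(-0.680522) = 2.217137
s=0.240000, p=2.217137: f=-0.633856 → p ← 2.217137 + 0.12·(-0.633856) = 2.141075
s=0.360000, p=2.141075: f=-0.615563 → p ← 2.141075 + 0.12·(-0.615563) = 2.067207
s=0.480000, p=2.067207: f=-0.621405 → p ← 2.067207 + 0.12·(-0.621405) = 1.992638
p(0.6) ≈ 1.9926

1.9926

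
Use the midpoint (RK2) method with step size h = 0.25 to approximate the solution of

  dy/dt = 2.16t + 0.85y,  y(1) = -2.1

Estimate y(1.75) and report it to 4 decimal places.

Midpoint: k1 = f(t_n, y_n); k2 = f(t_n + h/2, y_n + (h/2)·k1); y_{n+1} = y_n + h·k2.
t=1.000000, y=-2.100000:
  k1 = f(1.000000, -2.100000) = 0.375000
  k2 = f(1.125000, -2.053125) = 0.684844
  y ← -2.100000 + 0.25·0.684844 = -1.928789
t=1.250000, y=-1.928789:
  k1 = f(1.250000, -1.928789) = 1.060529
  k2 = f(1.375000, -1.796223) = 1.443211
  y ← -1.928789 + 0.25·1.443211 = -1.567986
t=1.500000, y=-1.567986:
  k1 = f(1.500000, -1.567986) = 1.907212
  k2 = f(1.625000, -1.329585) = 2.379853
  y ← -1.567986 + 0.25·2.379853 = -0.973023
y(1.75) ≈ -0.9730

-0.9730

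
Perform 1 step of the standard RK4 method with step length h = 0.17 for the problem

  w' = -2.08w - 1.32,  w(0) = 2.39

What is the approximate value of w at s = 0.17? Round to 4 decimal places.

RK4: k1 = f(s_n, w_n); k2 = f(s_n + h/2, w_n + (h/2)·k1); k3 = f(s_n + h/2, w_n + (h/2)·k2); k4 = f(s_n + h, w_n + h·k3); w_{n+1} = w_n + (h/6)·(k1 + 2k2 + 2k3 + k4).
s=0.000000, w=2.390000:
  k1 = f(0.000000, 2.390000) = -6.291200
  k2 = f(0.085000, 1.855248) = -5.178916
  k3 = f(0.085000, 1.949792) = -5.375568
  k4 = f(0.170000, 1.476153) = -4.390399
  w ← 2.390000 + (0.17/6)·(k1 + 2k2 + 2k3 + k4) = 1.489267
w(0.17) ≈ 1.4893

1.4893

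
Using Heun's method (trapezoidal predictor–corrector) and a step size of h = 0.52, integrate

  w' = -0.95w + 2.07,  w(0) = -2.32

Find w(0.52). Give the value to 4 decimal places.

-0.6465

Heun: k1 = f(x_n, w_n); k2 = f(x_n + h, w_n + h·k1); w_{n+1} = w_n + (h/2)·(k1 + k2).
x=0.000000, w=-2.320000:
  k1 = f(0.000000, -2.320000) = 4.274000
  k2 = f(0.520000, -0.097520) = 2.162644
  w ← -2.320000 + (0.52/2)·(4.274000 + 2.162644) = -0.646473
w(0.52) ≈ -0.6465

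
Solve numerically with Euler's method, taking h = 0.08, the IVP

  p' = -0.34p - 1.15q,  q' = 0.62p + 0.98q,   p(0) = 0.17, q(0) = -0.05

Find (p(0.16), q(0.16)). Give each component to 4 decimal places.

0.1695, -0.0406

Euler on (p,q): p_{n+1} = p_n + h·p', q_{n+1} = q_n + h·q'.
0.000000: (0.170000, -0.050000); f=(-0.000300, 0.056400) → (0.169976, -0.045488)
0.080000: (0.169976, -0.045488); f=(-0.005481, 0.060807) → (0.169538, -0.040623)
(p(0.16), q(0.16)) ≈ (0.1695, -0.0406)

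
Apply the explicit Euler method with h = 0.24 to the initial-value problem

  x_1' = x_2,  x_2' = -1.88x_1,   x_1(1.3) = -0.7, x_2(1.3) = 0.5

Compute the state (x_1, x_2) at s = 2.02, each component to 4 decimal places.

-0.1256, 1.2509

Euler on (x_1,x_2): x_1_{n+1} = x_1_n + h·x_1', x_2_{n+1} = x_2_n + h·x_2'.
1.300000: (-0.700000, 0.500000); f=(0.500000, 1.316000) → (-0.580000, 0.815840)
1.540000: (-0.580000, 0.815840); f=(0.815840, 1.090400) → (-0.384198, 1.077536)
1.780000: (-0.384198, 1.077536); f=(1.077536, 0.722293) → (-0.125590, 1.250886)
(x_1(2.02), x_2(2.02)) ≈ (-0.1256, 1.2509)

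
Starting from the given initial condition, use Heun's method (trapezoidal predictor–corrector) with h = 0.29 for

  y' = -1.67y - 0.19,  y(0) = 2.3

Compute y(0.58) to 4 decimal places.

Heun: k1 = f(x_n, y_n); k2 = f(x_n + h, y_n + h·k1); y_{n+1} = y_n + (h/2)·(k1 + k2).
x=0.000000, y=2.300000:
  k1 = f(0.000000, 2.300000) = -4.031000
  k2 = f(0.290000, 1.131010) = -2.078787
  y ← 2.300000 + (0.29/2)·(-4.031000 + (-2.078787)) = 1.414081
x=0.290000, y=1.414081:
  k1 = f(0.290000, 1.414081) = -2.551515
  k2 = f(0.580000, 0.674142) = -1.315816
  y ← 1.414081 + (0.29/2)·(-2.551515 + (-1.315816)) = 0.853318
y(0.58) ≈ 0.8533

0.8533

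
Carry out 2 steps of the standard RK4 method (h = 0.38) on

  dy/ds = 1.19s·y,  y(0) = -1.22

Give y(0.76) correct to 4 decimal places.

RK4: k1 = f(s_n, y_n); k2 = f(s_n + h/2, y_n + (h/2)·k1); k3 = f(s_n + h/2, y_n + (h/2)·k2); k4 = f(s_n + h, y_n + h·k3); y_{n+1} = y_n + (h/6)·(k1 + 2k2 + 2k3 + k4).
s=0.000000, y=-1.220000:
  k1 = f(0.000000, -1.220000) = 0.000000
  k2 = f(0.190000, -1.220000) = -0.275842
  k3 = f(0.190000, -1.272410) = -0.287692
  k4 = f(0.380000, -1.329323) = -0.601120
  y ← -1.220000 + (0.38/6)·(k1 + 2k2 + 2k3 + k4) = -1.329452
s=0.380000, y=-1.329452:
  k1 = f(0.380000, -1.329452) = -0.601178
  k2 = f(0.570000, -1.443676) = -0.979245
  k3 = f(0.570000, -1.515508) = -1.027969
  k4 = f(0.760000, -1.720080) = -1.555641
  y ← -1.329452 + (0.38/6)·(k1 + 2k2 + 2k3 + k4) = -1.720298
y(0.76) ≈ -1.7203

-1.7203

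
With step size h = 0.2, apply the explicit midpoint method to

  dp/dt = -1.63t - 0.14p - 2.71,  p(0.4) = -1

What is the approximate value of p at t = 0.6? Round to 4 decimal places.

Midpoint: k1 = f(t_n, p_n); k2 = f(t_n + h/2, p_n + (h/2)·k1); p_{n+1} = p_n + h·k2.
t=0.400000, p=-1.000000:
  k1 = f(0.400000, -1.000000) = -3.222000
  k2 = f(0.500000, -1.322200) = -3.339892
  p ← -1.000000 + 0.2·(-3.339892) = -1.667978
p(0.6) ≈ -1.6680

-1.6680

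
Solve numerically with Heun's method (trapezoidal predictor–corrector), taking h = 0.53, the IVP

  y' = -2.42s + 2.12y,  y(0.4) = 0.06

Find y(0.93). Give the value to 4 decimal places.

-0.9759

Heun: k1 = f(s_n, y_n); k2 = f(s_n + h, y_n + h·k1); y_{n+1} = y_n + (h/2)·(k1 + k2).
s=0.400000, y=0.060000:
  k1 = f(0.400000, 0.060000) = -0.840800
  k2 = f(0.930000, -0.385624) = -3.068123
  y ← 0.060000 + (0.53/2)·(-0.840800 + (-3.068123)) = -0.975865
y(0.93) ≈ -0.9759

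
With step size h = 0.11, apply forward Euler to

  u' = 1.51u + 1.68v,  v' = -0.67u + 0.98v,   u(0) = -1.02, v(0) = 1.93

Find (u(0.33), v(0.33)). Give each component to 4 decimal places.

-0.1910, 2.8255

Euler on (u,v): u_{n+1} = u_n + h·u', v_{n+1} = v_n + h·v'.
0.000000: (-1.020000, 1.930000); f=(1.702200, 2.574800) → (-0.832758, 2.213228)
0.110000: (-0.832758, 2.213228); f=(2.460758, 2.726911) → (-0.562075, 2.513188)
0.220000: (-0.562075, 2.513188); f=(3.373424, 2.839514) → (-0.190998, 2.825535)
(u(0.33), v(0.33)) ≈ (-0.1910, 2.8255)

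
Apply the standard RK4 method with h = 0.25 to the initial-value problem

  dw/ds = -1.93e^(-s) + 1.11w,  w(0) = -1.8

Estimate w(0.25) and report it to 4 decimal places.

-2.8705

RK4: k1 = f(s_n, w_n); k2 = f(s_n + h/2, w_n + (h/2)·k1); k3 = f(s_n + h/2, w_n + (h/2)·k2); k4 = f(s_n + h, w_n + h·k3); w_{n+1} = w_n + (h/6)·(k1 + 2k2 + 2k3 + k4).
s=0.000000, w=-1.800000:
  k1 = f(0.000000, -1.800000) = -3.928000
  k2 = f(0.125000, -2.291000) = -4.246229
  k3 = f(0.125000, -2.330779) = -4.290383
  k4 = f(0.250000, -2.872596) = -4.691667
  w ← -1.800000 + (0.25/6)·(k1 + 2k2 + 2k3 + k4) = -2.870537
w(0.25) ≈ -2.8705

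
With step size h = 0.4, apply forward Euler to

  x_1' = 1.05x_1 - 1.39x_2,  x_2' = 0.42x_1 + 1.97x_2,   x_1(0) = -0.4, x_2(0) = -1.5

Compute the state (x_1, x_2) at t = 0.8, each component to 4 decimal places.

Euler on (x_1,x_2): x_1_{n+1} = x_1_n + h·x_1', x_2_{n+1} = x_2_n + h·x_2'.
0.000000: (-0.400000, -1.500000); f=(1.665000, -3.123000) → (0.266000, -2.749200)
0.400000: (0.266000, -2.749200); f=(4.100688, -5.304204) → (1.906275, -4.870882)
(x_1(0.8), x_2(0.8)) ≈ (1.9063, -4.8709)

1.9063, -4.8709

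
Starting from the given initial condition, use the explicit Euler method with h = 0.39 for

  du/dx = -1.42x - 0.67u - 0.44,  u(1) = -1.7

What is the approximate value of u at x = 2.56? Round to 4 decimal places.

-3.5406

Euler: u_{n+1} = u_n + h·f(x_n, u_n).
x=1.000000, u=-1.700000: f=-0.721000 → u ← -1.700000 + 0.39·(-0.721000) = -1.981190
x=1.390000, u=-1.981190: f=-1.086403 → u ← -1.981190 + 0.39·(-1.086403) = -2.404887
x=1.780000, u=-2.404887: f=-1.356326 → u ← -2.404887 + 0.39·(-1.356326) = -2.933854
x=2.170000, u=-2.933854: f=-1.555718 → u ← -2.933854 + 0.39·(-1.555718) = -3.540584
u(2.56) ≈ -3.5406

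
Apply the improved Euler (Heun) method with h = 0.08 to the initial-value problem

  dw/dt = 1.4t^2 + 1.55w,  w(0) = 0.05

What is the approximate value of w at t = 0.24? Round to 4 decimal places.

Heun: k1 = f(t_n, w_n); k2 = f(t_n + h, w_n + h·k1); w_{n+1} = w_n + (h/2)·(k1 + k2).
t=0.000000, w=0.050000:
  k1 = f(0.000000, 0.050000) = 0.077500
  k2 = f(0.080000, 0.056200) = 0.096070
  w ← 0.050000 + (0.08/2)·(0.077500 + 0.096070) = 0.056943
t=0.080000, w=0.056943:
  k1 = f(0.080000, 0.056943) = 0.097221
  k2 = f(0.160000, 0.064721) = 0.136157
  w ← 0.056943 + (0.08/2)·(0.097221 + 0.136157) = 0.066278
t=0.160000, w=0.066278:
  k1 = f(0.160000, 0.066278) = 0.138571
  k2 = f(0.240000, 0.077364) = 0.200554
  w ← 0.066278 + (0.08/2)·(0.138571 + 0.200554) = 0.079843
w(0.24) ≈ 0.0798

0.0798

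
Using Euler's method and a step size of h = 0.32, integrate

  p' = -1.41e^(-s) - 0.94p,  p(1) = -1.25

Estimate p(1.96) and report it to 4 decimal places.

-0.6802

Euler: p_{n+1} = p_n + h·f(s_n, p_n).
s=1.000000, p=-1.250000: f=0.656290 → p ← -1.250000 + 0.32·0.656290 = -1.039987
s=1.320000, p=-1.039987: f=0.600927 → p ← -1.039987 + 0.32·0.600927 = -0.847691
s=1.640000, p=-0.847691: f=0.523317 → p ← -0.847691 + 0.32·0.523317 = -0.680229
p(1.96) ≈ -0.6802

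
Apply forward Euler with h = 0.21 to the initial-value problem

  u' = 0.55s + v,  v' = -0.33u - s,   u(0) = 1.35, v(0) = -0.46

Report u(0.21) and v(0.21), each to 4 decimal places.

Euler on (u,v): u_{n+1} = u_n + h·u', v_{n+1} = v_n + h·v'.
0.000000: (1.350000, -0.460000); f=(-0.460000, -0.445500) → (1.253400, -0.553555)
(u(0.21), v(0.21)) ≈ (1.2534, -0.5536)

1.2534, -0.5536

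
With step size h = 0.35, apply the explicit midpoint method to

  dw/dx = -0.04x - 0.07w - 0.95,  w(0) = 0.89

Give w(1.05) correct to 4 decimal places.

-0.1563

Midpoint: k1 = f(x_n, w_n); k2 = f(x_n + h/2, w_n + (h/2)·k1); w_{n+1} = w_n + h·k2.
x=0.000000, w=0.890000:
  k1 = f(0.000000, 0.890000) = -1.012300
  k2 = f(0.175000, 0.712848) = -1.006899
  w ← 0.890000 + 0.35·(-1.006899) = 0.537585
x=0.350000, w=0.537585:
  k1 = f(0.350000, 0.537585) = -1.001631
  k2 = f(0.525000, 0.362300) = -0.996361
  w ← 0.537585 + 0.35·(-0.996361) = 0.188859
x=0.700000, w=0.188859:
  k1 = f(0.700000, 0.188859) = -0.991220
  k2 = f(0.875000, 0.015395) = -0.986078
  w ← 0.188859 + 0.35·(-0.986078) = -0.156268
w(1.05) ≈ -0.1563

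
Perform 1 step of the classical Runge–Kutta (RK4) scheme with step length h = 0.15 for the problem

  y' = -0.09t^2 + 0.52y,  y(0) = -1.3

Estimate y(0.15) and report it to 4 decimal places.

-1.4056

RK4: k1 = f(t_n, y_n); k2 = f(t_n + h/2, y_n + (h/2)·k1); k3 = f(t_n + h/2, y_n + (h/2)·k2); k4 = f(t_n + h, y_n + h·k3); y_{n+1} = y_n + (h/6)·(k1 + 2k2 + 2k3 + k4).
t=0.000000, y=-1.300000:
  k1 = f(0.000000, -1.300000) = -0.676000
  k2 = f(0.075000, -1.350700) = -0.702870
  k3 = f(0.075000, -1.352715) = -0.703918
  k4 = f(0.150000, -1.405588) = -0.732931
  y ← -1.300000 + (0.15/6)·(k1 + 2k2 + 2k3 + k4) = -1.405563
y(0.15) ≈ -1.4056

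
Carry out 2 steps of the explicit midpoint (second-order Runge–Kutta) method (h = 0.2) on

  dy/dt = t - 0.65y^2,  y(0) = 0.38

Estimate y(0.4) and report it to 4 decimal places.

Midpoint: k1 = f(t_n, y_n); k2 = f(t_n + h/2, y_n + (h/2)·k1); y_{n+1} = y_n + h·k2.
t=0.000000, y=0.380000:
  k1 = f(0.000000, 0.380000) = -0.093860
  k2 = f(0.100000, 0.370614) = 0.010719
  y ← 0.380000 + 0.2·0.010719 = 0.382144
t=0.200000, y=0.382144:
  k1 = f(0.200000, 0.382144) = 0.105078
  k2 = f(0.300000, 0.392652) = 0.199786
  y ← 0.382144 + 0.2·0.199786 = 0.422101
y(0.4) ≈ 0.4221

0.4221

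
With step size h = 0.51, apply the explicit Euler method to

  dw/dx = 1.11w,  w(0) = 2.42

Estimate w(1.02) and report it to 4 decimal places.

5.9355

Euler: w_{n+1} = w_n + h·f(x_n, w_n).
x=0.000000, w=2.420000: f=2.686200 → w ← 2.420000 + 0.51·2.686200 = 3.789962
x=0.510000, w=3.789962: f=4.206858 → w ← 3.789962 + 0.51·4.206858 = 5.935459
w(1.02) ≈ 5.9355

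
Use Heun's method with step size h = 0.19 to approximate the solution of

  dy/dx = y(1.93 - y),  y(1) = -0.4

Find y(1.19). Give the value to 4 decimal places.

-0.6260

Heun: k1 = f(x_n, y_n); k2 = f(x_n + h, y_n + h·k1); y_{n+1} = y_n + (h/2)·(k1 + k2).
x=1.000000, y=-0.400000:
  k1 = f(1.000000, -0.400000) = -0.932000
  k2 = f(1.190000, -0.577080) = -1.446786
  y ← -0.400000 + (0.19/2)·(-0.932000 + (-1.446786)) = -0.625985
y(1.19) ≈ -0.6260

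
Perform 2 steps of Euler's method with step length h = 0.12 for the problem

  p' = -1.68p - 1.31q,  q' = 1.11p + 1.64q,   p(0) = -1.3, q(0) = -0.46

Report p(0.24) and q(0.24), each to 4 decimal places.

Euler on (p,q): p_{n+1} = p_n + h·p', q_{n+1} = q_n + h·q'.
0.000000: (-1.300000, -0.460000); f=(2.786600, -2.197400) → (-0.965608, -0.723688)
0.120000: (-0.965608, -0.723688); f=(2.570253, -2.258673) → (-0.657178, -0.994729)
(p(0.24), q(0.24)) ≈ (-0.6572, -0.9947)

-0.6572, -0.9947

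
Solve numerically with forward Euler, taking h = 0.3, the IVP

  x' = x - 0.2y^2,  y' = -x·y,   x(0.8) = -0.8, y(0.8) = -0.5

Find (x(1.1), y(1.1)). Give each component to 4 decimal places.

Euler on (x,y): x_{n+1} = x_n + h·x', y_{n+1} = y_n + h·y'.
0.800000: (-0.800000, -0.500000); f=(-0.850000, -0.400000) → (-1.055000, -0.620000)
(x(1.1), y(1.1)) ≈ (-1.0550, -0.6200)

-1.0550, -0.6200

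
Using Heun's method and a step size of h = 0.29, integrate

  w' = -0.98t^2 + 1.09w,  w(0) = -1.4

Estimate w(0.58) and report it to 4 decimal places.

-2.6924

Heun: k1 = f(t_n, w_n); k2 = f(t_n + h, w_n + h·k1); w_{n+1} = w_n + (h/2)·(k1 + k2).
t=0.000000, w=-1.400000:
  k1 = f(0.000000, -1.400000) = -1.526000
  k2 = f(0.290000, -1.842540) = -2.090787
  w ← -1.400000 + (0.29/2)·(-1.526000 + (-2.090787)) = -1.924434
t=0.290000, w=-1.924434:
  k1 = f(0.290000, -1.924434) = -2.180051
  k2 = f(0.580000, -2.556649) = -3.116419
  w ← -1.924434 + (0.29/2)·(-2.180051 + (-3.116419)) = -2.692422
w(0.58) ≈ -2.6924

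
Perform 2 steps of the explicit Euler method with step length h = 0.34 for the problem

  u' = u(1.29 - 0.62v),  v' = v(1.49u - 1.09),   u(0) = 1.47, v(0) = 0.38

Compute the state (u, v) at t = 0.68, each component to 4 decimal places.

Euler on (u,v): u_{n+1} = u_n + h·u', v_{n+1} = v_n + h·v'.
0.000000: (1.470000, 0.380000); f=(1.549968, 0.418114) → (1.996989, 0.522159)
0.340000: (1.996989, 0.522159); f=(1.929614, 0.984538) → (2.653058, 0.856902)
(u(0.68), v(0.68)) ≈ (2.6531, 0.8569)

2.6531, 0.8569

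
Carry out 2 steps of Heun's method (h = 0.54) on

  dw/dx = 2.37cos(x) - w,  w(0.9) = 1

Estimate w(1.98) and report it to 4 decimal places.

0.3122

Heun: k1 = f(x_n, w_n); k2 = f(x_n + h, w_n + h·k1); w_{n+1} = w_n + (h/2)·(k1 + k2).
x=0.900000, w=1.000000:
  k1 = f(0.900000, 1.000000) = 0.473216
  k2 = f(1.440000, 1.255536) = -0.946432
  w ← 1.000000 + (0.54/2)·(0.473216 + (-0.946432)) = 0.872232
x=1.440000, w=0.872232:
  k1 = f(1.440000, 0.872232) = -0.563127
  k2 = f(1.980000, 0.568143) = -1.511116
  w ← 0.872232 + (0.54/2)·(-0.563127 + (-1.511116)) = 0.312186
w(1.98) ≈ 0.3122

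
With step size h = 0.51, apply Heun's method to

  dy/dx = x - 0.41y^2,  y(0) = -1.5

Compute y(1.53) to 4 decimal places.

Heun: k1 = f(x_n, y_n); k2 = f(x_n + h, y_n + h·k1); y_{n+1} = y_n + (h/2)·(k1 + k2).
x=0.000000, y=-1.500000:
  k1 = f(0.000000, -1.500000) = -0.922500
  k2 = f(0.510000, -1.970475) = -1.081936
  y ← -1.500000 + (0.51/2)·(-0.922500 + (-1.081936)) = -2.011131
x=0.510000, y=-2.011131:
  k1 = f(0.510000, -2.011131) = -1.148306
  k2 = f(1.020000, -2.596767) = -1.744712
  y ← -2.011131 + (0.51/2)·(-1.148306 + (-1.744712)) = -2.748851
x=1.020000, y=-2.748851:
  k1 = f(1.020000, -2.748851) = -2.078035
  k2 = f(1.530000, -3.808649) = -4.417380
  y ← -2.748851 + (0.51/2)·(-2.078035 + (-4.417380)) = -4.405182
y(1.53) ≈ -4.4052

-4.4052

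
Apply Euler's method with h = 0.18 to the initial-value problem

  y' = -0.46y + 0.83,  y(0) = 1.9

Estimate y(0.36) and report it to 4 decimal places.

1.8848

Euler: y_{n+1} = y_n + h·f(t_n, y_n).
t=0.000000, y=1.900000: f=-0.044000 → y ← 1.900000 + 0.18·(-0.044000) = 1.892080
t=0.180000, y=1.892080: f=-0.040357 → y ← 1.892080 + 0.18·(-0.040357) = 1.884816
y(0.36) ≈ 1.8848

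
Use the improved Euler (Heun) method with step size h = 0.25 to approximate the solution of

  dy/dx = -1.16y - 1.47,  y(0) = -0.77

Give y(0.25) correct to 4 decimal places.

Heun: k1 = f(x_n, y_n); k2 = f(x_n + h, y_n + h·k1); y_{n+1} = y_n + (h/2)·(k1 + k2).
x=0.000000, y=-0.770000:
  k1 = f(0.000000, -0.770000) = -0.576800
  k2 = f(0.250000, -0.914200) = -0.409528
  y ← -0.770000 + (0.25/2)·(-0.576800 + (-0.409528)) = -0.893291
y(0.25) ≈ -0.8933

-0.8933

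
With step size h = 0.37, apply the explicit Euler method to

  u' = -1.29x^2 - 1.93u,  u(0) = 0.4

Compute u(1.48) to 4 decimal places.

Euler: u_{n+1} = u_n + h·f(x_n, u_n).
x=0.000000, u=0.400000: f=-0.772000 → u ← 0.400000 + 0.37·(-0.772000) = 0.114360
x=0.370000, u=0.114360: f=-0.397316 → u ← 0.114360 + 0.37·(-0.397316) = -0.032647
x=0.740000, u=-0.032647: f=-0.643396 → u ← -0.032647 + 0.37·(-0.643396) = -0.270703
x=1.110000, u=-0.270703: f=-1.066952 → u ← -0.270703 + 0.37·(-1.066952) = -0.665475
u(1.48) ≈ -0.6655

-0.6655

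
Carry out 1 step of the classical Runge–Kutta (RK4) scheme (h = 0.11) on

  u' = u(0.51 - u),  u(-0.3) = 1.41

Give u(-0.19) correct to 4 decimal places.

1.2862

RK4: k1 = f(t_n, u_n); k2 = f(t_n + h/2, u_n + (h/2)·k1); k3 = f(t_n + h/2, u_n + (h/2)·k2); k4 = f(t_n + h, u_n + h·k3); u_{n+1} = u_n + (h/6)·(k1 + 2k2 + 2k3 + k4).
t=-0.300000, u=1.410000:
  k1 = f(-0.300000, 1.410000) = -1.269000
  k2 = f(-0.245000, 1.340205) = -1.112645
  k3 = f(-0.245000, 1.348805) = -1.131383
  k4 = f(-0.190000, 1.285548) = -0.997004
  u ← 1.410000 + (0.11/6)·(k1 + 2k2 + 2k3 + k4) = 1.286176
u(-0.19) ≈ 1.2862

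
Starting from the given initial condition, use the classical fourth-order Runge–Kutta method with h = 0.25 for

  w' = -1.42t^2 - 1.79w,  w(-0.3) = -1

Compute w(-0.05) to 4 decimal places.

RK4: k1 = f(t_n, w_n); k2 = f(t_n + h/2, w_n + (h/2)·k1); k3 = f(t_n + h/2, w_n + (h/2)·k2); k4 = f(t_n + h, w_n + h·k3); w_{n+1} = w_n + (h/6)·(k1 + 2k2 + 2k3 + k4).
t=-0.300000, w=-1.000000:
  k1 = f(-0.300000, -1.000000) = 1.662200
  k2 = f(-0.175000, -0.792225) = 1.374595
  k3 = f(-0.175000, -0.828176) = 1.438947
  k4 = f(-0.050000, -0.640263) = 1.142521
  w ← -1.000000 + (0.25/6)·(k1 + 2k2 + 2k3 + k4) = -0.648675
w(-0.05) ≈ -0.6487

-0.6487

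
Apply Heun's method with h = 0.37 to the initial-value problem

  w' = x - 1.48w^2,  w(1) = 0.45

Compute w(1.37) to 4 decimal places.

Heun: k1 = f(x_n, w_n); k2 = f(x_n + h, w_n + h·k1); w_{n+1} = w_n + (h/2)·(k1 + k2).
x=1.000000, w=0.450000:
  k1 = f(1.000000, 0.450000) = 0.700300
  k2 = f(1.370000, 0.709111) = 0.625799
  w ← 0.450000 + (0.37/2)·(0.700300 + 0.625799) = 0.695328
w(1.37) ≈ 0.6953

0.6953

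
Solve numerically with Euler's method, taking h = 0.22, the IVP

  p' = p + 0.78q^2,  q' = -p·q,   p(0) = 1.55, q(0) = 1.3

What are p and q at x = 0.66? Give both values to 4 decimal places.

Euler on (p,q): p_{n+1} = p_n + h·p', q_{n+1} = q_n + h·q'.
0.000000: (1.550000, 1.300000); f=(2.868200, -2.015000) → (2.181004, 0.856700)
0.220000: (2.181004, 0.856700); f=(2.753473, -1.868466) → (2.786768, 0.445637)
0.440000: (2.786768, 0.445637); f=(2.941670, -1.241888) → (3.433936, 0.172422)
(p(0.66), q(0.66)) ≈ (3.4339, 0.1724)

3.4339, 0.1724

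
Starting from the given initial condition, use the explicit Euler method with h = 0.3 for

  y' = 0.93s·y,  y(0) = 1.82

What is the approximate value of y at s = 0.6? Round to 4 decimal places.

Euler: y_{n+1} = y_n + h·f(s_n, y_n).
s=0.000000, y=1.820000: f=0.000000 → y ← 1.820000 + 0.3·0.000000 = 1.820000
s=0.300000, y=1.820000: f=0.507780 → y ← 1.820000 + 0.3·0.507780 = 1.972334
y(0.6) ≈ 1.9723

1.9723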